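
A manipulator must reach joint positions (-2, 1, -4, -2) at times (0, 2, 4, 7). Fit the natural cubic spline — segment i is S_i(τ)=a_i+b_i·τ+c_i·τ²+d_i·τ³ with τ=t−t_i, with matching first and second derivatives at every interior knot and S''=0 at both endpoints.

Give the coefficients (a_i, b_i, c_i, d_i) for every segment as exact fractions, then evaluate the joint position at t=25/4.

Δ: Δ0=3/2, Δ1=-5/2, Δ2=2/3
row 1: diag=8, rhs=-24; c'=1/4, d'=-3
row 2: denom=10−2·1/4=19/2; d'=(19−2·-3)/(19/2)=50/19
back: M2=50/19
back: M1=-3−1/4·50/19=-139/38
M: M0=0, M1=-139/38, M2=50/19, M3=0
seg 0: a=-2, c=M0/2=0, d=(M1−M0)/(6·2)=-139/456, b=Δ0−h0·(2M0+M1)/6=155/57
seg 1: a=1, c=M1/2=-139/76, d=(M2−M1)/(6·2)=239/456, b=Δ1−h1·(2M1+M2)/6=-107/114
seg 2: a=-4, c=M2/2=25/19, d=(M3−M2)/(6·3)=-25/171, b=Δ2−h2·(2M2+M3)/6=-112/57
t_q=25/4 → seg 2, τ=9/4; S=-4+-112/57·τ+25/19·τ²+-25/171·τ³=-4165/1216

  seg 0: a=-2 b=155/57 c=0 d=-139/456
  seg 1: a=1 b=-107/114 c=-139/76 d=239/456
  seg 2: a=-4 b=-112/57 c=25/19 d=-25/171
S(25/4) = -4165/1216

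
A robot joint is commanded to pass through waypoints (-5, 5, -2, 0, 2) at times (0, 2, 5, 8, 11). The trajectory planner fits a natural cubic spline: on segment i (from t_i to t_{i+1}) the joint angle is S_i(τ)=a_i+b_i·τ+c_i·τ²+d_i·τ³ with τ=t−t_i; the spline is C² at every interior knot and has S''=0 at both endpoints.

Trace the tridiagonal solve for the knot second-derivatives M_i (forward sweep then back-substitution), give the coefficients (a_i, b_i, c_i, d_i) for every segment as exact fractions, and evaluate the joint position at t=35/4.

Δ: Δ0=5, Δ1=-7/3, Δ2=2/3, Δ3=2/3
row 1: diag=10, rhs=-44; c'=3/10, d'=-22/5
row 2: denom=12−3·3/10=111/10; d'=(18−3·-22/5)/(111/10)=104/37
row 3: denom=12−3·10/37=414/37; d'=(0−3·104/37)/(414/37)=-52/69
back: M3=-52/69
back: M2=104/37−10/37·-52/69=208/69
back: M1=-22/5−3/10·208/69=-122/23
M: M0=0, M1=-122/23, M2=208/69, M3=-52/69, M4=0
seg 0: a=-5, c=M0/2=0, d=(M1−M0)/(6·2)=-61/138, b=Δ0−h0·(2M0+M1)/6=467/69
seg 1: a=5, c=M1/2=-61/23, d=(M2−M1)/(6·3)=287/621, b=Δ1−h1·(2M1+M2)/6=101/69
seg 2: a=-2, c=M2/2=104/69, d=(M3−M2)/(6·3)=-130/621, b=Δ2−h2·(2M2+M3)/6=-136/69
seg 3: a=0, c=M3/2=-26/69, d=(M4−M3)/(6·3)=26/621, b=Δ3−h3·(2M3+M4)/6=98/69
t_q=35/4 → seg 3, τ=3/4; S=0+98/69·τ+-26/69·τ²+26/621·τ³=641/736

  seg 0: a=-5 b=467/69 c=0 d=-61/138
  seg 1: a=5 b=101/69 c=-61/23 d=287/621
  seg 2: a=-2 b=-136/69 c=104/69 d=-130/621
  seg 3: a=0 b=98/69 c=-26/69 d=26/621
S(35/4) = 641/736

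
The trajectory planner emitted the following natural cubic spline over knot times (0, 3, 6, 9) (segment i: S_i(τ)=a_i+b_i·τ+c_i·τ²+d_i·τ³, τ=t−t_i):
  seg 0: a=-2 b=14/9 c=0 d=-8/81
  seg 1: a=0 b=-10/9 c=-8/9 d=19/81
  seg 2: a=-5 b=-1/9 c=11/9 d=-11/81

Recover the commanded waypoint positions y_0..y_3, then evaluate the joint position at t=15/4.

y_0=-2 y_1=0 y_2=-5 y_3=2
S(15/4) = -79/64

y_0 = S_0(0) = a_0 = -2
y_1 = S_1(0) = a_1 = 0
y_2 = S_2(0) = a_2 = -5
y_3 = S_2(3) = 2
t_q=15/4 is in segment 1 (τ=3/4); S_1(τ)=-79/64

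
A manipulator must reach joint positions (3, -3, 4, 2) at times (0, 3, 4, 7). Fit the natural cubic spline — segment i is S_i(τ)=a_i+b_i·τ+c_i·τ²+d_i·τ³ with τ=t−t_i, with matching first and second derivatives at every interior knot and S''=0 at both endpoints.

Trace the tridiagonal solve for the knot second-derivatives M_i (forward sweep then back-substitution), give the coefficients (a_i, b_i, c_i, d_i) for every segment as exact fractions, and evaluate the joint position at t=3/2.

Δ: Δ0=-2, Δ1=7, Δ2=-2/3
row 1: diag=8, rhs=54; c'=1/8, d'=27/4
row 2: denom=8−1·1/8=63/8; d'=(-46−1·27/4)/(63/8)=-422/63
back: M2=-422/63
back: M1=27/4−1/8·-422/63=478/63
M: M0=0, M1=478/63, M2=-422/63, M3=0
seg 0: a=3, c=M0/2=0, d=(M1−M0)/(6·3)=239/567, b=Δ0−h0·(2M0+M1)/6=-365/63
seg 1: a=-3, c=M1/2=239/63, d=(M2−M1)/(6·1)=-50/21, b=Δ1−h1·(2M1+M2)/6=352/63
seg 2: a=4, c=M2/2=-211/63, d=(M3−M2)/(6·3)=211/567, b=Δ2−h2·(2M2+M3)/6=380/63
t_q=3/2 → seg 0, τ=3/2; S=3+-365/63·τ+0·τ²+239/567·τ³=-239/56

  seg 0: a=3 b=-365/63 c=0 d=239/567
  seg 1: a=-3 b=352/63 c=239/63 d=-50/21
  seg 2: a=4 b=380/63 c=-211/63 d=211/567
S(3/2) = -239/56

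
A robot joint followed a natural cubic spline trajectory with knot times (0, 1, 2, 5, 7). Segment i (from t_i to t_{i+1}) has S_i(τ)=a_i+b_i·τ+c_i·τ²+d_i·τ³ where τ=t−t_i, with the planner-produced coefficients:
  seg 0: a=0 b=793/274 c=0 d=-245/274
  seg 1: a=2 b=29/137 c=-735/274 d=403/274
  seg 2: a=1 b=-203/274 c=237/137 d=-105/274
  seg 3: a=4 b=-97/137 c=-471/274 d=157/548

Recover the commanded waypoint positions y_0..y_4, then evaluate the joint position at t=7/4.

y_0 = S_0(0) = a_0 = 0
y_1 = S_1(0) = a_1 = 2
y_2 = S_2(0) = a_2 = 1
y_3 = S_3(0) = a_3 = 4
y_4 = S_3(2) = -2
t_q=7/4 is in segment 1 (τ=3/4); S_1(τ)=22277/17536

y_0=0 y_1=2 y_2=1 y_3=4 y_4=-2
S(7/4) = 22277/17536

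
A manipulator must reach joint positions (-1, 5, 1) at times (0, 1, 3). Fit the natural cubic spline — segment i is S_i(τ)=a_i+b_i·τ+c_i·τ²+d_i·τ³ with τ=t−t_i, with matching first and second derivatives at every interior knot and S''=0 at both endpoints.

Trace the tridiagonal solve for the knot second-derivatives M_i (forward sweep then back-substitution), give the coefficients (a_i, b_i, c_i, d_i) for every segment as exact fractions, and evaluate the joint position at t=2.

Δ: Δ0=6, Δ1=-2
row 1: diag=6, rhs=-48; c'=1/3, d'=-8
back: M1=-8
M: M0=0, M1=-8, M2=0
seg 0: a=-1, c=M0/2=0, d=(M1−M0)/(6·1)=-4/3, b=Δ0−h0·(2M0+M1)/6=22/3
seg 1: a=5, c=M1/2=-4, d=(M2−M1)/(6·2)=2/3, b=Δ1−h1·(2M1+M2)/6=10/3
t_q=2 → seg 1, τ=1; S=5+10/3·τ+-4·τ²+2/3·τ³=5

  seg 0: a=-1 b=22/3 c=0 d=-4/3
  seg 1: a=5 b=10/3 c=-4 d=2/3
S(2) = 5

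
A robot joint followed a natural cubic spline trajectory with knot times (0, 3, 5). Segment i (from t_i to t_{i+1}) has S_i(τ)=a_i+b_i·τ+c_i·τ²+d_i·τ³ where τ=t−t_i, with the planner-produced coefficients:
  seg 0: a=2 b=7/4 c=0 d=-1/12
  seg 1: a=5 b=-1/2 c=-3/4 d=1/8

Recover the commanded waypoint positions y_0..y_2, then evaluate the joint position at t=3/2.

y_0=2 y_1=5 y_2=2
S(3/2) = 139/32

y_0 = S_0(0) = a_0 = 2
y_1 = S_1(0) = a_1 = 5
y_2 = S_1(2) = 2
t_q=3/2 is in segment 0 (τ=3/2); S_0(τ)=139/32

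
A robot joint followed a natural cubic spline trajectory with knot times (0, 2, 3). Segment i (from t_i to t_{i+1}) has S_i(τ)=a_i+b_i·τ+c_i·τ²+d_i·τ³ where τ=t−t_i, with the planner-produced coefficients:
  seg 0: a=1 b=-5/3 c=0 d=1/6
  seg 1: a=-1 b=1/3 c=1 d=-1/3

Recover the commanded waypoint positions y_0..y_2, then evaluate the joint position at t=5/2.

y_0 = S_0(0) = a_0 = 1
y_1 = S_1(0) = a_1 = -1
y_2 = S_1(1) = 0
t_q=5/2 is in segment 1 (τ=1/2); S_1(τ)=-5/8

y_0=1 y_1=-1 y_2=0
S(5/2) = -5/8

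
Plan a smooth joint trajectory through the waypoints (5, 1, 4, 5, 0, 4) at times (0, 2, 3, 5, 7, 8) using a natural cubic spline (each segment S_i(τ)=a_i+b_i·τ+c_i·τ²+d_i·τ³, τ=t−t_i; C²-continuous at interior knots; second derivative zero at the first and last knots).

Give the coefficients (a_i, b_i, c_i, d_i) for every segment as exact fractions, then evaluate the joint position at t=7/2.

Δ: Δ0=-2, Δ1=3, Δ2=1/2, Δ3=-5/2, Δ4=4
row 1: diag=6, rhs=30; c'=1/6, d'=5
row 2: denom=6−1·1/6=35/6; d'=(-15−1·5)/(35/6)=-24/7
row 3: denom=8−2·12/35=256/35; d'=(-18−2·-24/7)/(256/35)=-195/128
row 4: denom=6−2·35/128=349/64; d'=(39−2·-195/128)/(349/64)=2691/349
back: M4=2691/349
back: M3=-195/128−35/128·2691/349=-2535/698
back: M2=-24/7−12/35·-2535/698=-762/349
back: M1=5−1/6·-762/349=1872/349
M: M0=0, M1=1872/349, M2=-762/349, M3=-2535/698, M4=2691/349, M5=0
seg 0: a=5, c=M0/2=0, d=(M1−M0)/(6·2)=156/349, b=Δ0−h0·(2M0+M1)/6=-1322/349
seg 1: a=1, c=M1/2=936/349, d=(M2−M1)/(6·1)=-439/349, b=Δ1−h1·(2M1+M2)/6=550/349
seg 2: a=4, c=M2/2=-381/349, d=(M3−M2)/(6·2)=-337/2792, b=Δ2−h2·(2M2+M3)/6=1105/349
seg 3: a=5, c=M3/2=-2535/1396, d=(M4−M3)/(6·2)=2639/2792, b=Δ3−h3·(2M3+M4)/6=-1849/698
seg 4: a=0, c=M4/2=2691/698, d=(M5−M4)/(6·1)=-897/698, b=Δ4−h4·(2M4+M5)/6=499/349
t_q=7/2 → seg 2, τ=1/2; S=4+1105/349·τ+-381/349·τ²+-337/2792·τ³=118271/22336

  seg 0: a=5 b=-1322/349 c=0 d=156/349
  seg 1: a=1 b=550/349 c=936/349 d=-439/349
  seg 2: a=4 b=1105/349 c=-381/349 d=-337/2792
  seg 3: a=5 b=-1849/698 c=-2535/1396 d=2639/2792
  seg 4: a=0 b=499/349 c=2691/698 d=-897/698
S(7/2) = 118271/22336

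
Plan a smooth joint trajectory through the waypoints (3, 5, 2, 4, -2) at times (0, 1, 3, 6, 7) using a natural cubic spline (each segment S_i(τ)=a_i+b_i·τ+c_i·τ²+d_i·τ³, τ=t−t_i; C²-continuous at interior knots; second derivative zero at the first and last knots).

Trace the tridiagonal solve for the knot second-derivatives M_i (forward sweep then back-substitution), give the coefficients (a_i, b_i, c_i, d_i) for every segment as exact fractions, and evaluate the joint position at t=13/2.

  seg 0: a=3 b=6667/2364 c=0 d=-1939/2364
  seg 1: a=5 b=425/1182 c=-1939/788 d=3619/4728
  seg 2: a=2 b=-176/591 c=420/197 d=-1070/1773
  seg 3: a=4 b=-2246/591 c=-650/197 d=650/591
S(13/2) = 1113/788

Δ: Δ0=2, Δ1=-3/2, Δ2=2/3, Δ3=-6
row 1: diag=6, rhs=-21; c'=1/3, d'=-7/2
row 2: denom=10−2·1/3=28/3; d'=(13−2·-7/2)/(28/3)=15/7
row 3: denom=8−3·9/28=197/28; d'=(-40−3·15/7)/(197/28)=-1300/197
back: M3=-1300/197
back: M2=15/7−9/28·-1300/197=840/197
back: M1=-7/2−1/3·840/197=-1939/394
M: M0=0, M1=-1939/394, M2=840/197, M3=-1300/197, M4=0
seg 0: a=3, c=M0/2=0, d=(M1−M0)/(6·1)=-1939/2364, b=Δ0−h0·(2M0+M1)/6=6667/2364
seg 1: a=5, c=M1/2=-1939/788, d=(M2−M1)/(6·2)=3619/4728, b=Δ1−h1·(2M1+M2)/6=425/1182
seg 2: a=2, c=M2/2=420/197, d=(M3−M2)/(6·3)=-1070/1773, b=Δ2−h2·(2M2+M3)/6=-176/591
seg 3: a=4, c=M3/2=-650/197, d=(M4−M3)/(6·1)=650/591, b=Δ3−h3·(2M3+M4)/6=-2246/591
t_q=13/2 → seg 3, τ=1/2; S=4+-2246/591·τ+-650/197·τ²+650/591·τ³=1113/788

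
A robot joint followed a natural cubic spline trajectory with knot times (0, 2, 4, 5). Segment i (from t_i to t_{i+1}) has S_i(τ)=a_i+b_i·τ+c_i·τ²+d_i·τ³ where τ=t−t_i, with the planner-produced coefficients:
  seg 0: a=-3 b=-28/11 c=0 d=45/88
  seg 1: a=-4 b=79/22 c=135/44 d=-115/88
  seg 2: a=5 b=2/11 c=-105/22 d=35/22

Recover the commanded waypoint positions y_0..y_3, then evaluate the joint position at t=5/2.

y_0 = S_0(0) = a_0 = -3
y_1 = S_1(0) = a_1 = -4
y_2 = S_2(0) = a_2 = 5
y_3 = S_2(1) = 2
t_q=5/2 is in segment 1 (τ=1/2); S_1(τ)=-1127/704

y_0=-3 y_1=-4 y_2=5 y_3=2
S(5/2) = -1127/704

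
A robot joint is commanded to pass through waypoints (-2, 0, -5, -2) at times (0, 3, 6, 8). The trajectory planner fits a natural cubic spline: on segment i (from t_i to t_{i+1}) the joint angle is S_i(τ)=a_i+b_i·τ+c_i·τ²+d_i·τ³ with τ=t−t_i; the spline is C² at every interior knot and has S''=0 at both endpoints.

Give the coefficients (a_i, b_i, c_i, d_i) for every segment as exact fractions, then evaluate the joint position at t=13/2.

Δ: Δ0=2/3, Δ1=-5/3, Δ2=3/2
row 1: diag=12, rhs=-14; c'=1/4, d'=-7/6
row 2: denom=10−3·1/4=37/4; d'=(19−3·-7/6)/(37/4)=90/37
back: M2=90/37
back: M1=-7/6−1/4·90/37=-197/111
M: M0=0, M1=-197/111, M2=90/37, M3=0
seg 0: a=-2, c=M0/2=0, d=(M1−M0)/(6·3)=-197/1998, b=Δ0−h0·(2M0+M1)/6=115/74
seg 1: a=0, c=M1/2=-197/222, d=(M2−M1)/(6·3)=467/1998, b=Δ1−h1·(2M1+M2)/6=-41/37
seg 2: a=-5, c=M2/2=45/37, d=(M3−M2)/(6·2)=-15/74, b=Δ2−h2·(2M2+M3)/6=-9/74
t_q=13/2 → seg 2, τ=1/2; S=-5+-9/74·τ+45/37·τ²+-15/74·τ³=-2831/592

  seg 0: a=-2 b=115/74 c=0 d=-197/1998
  seg 1: a=0 b=-41/37 c=-197/222 d=467/1998
  seg 2: a=-5 b=-9/74 c=45/37 d=-15/74
S(13/2) = -2831/592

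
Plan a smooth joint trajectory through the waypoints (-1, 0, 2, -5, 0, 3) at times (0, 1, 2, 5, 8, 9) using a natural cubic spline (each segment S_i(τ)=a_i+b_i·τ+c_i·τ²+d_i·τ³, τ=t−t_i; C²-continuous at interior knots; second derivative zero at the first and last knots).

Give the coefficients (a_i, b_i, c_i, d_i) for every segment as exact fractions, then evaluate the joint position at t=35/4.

  seg 0: a=-1 b=1324/2409 c=0 d=1085/2409
  seg 1: a=0 b=4579/2409 c=1085/803 d=-3016/2409
  seg 2: a=2 b=2041/2409 c=-1931/803 d=3239/7227
  seg 3: a=-5 b=-3566/2409 c=1308/803 d=-127/657
  seg 4: a=0 b=7405/2409 c=-89/803 d=89/2409
S(35/4) = 116077/51392

Δ: Δ0=1, Δ1=2, Δ2=-7/3, Δ3=5/3, Δ4=3
row 1: diag=4, rhs=6; c'=1/4, d'=3/2
row 2: denom=8−1·1/4=31/4; d'=(-26−1·3/2)/(31/4)=-110/31
row 3: denom=12−3·12/31=336/31; d'=(24−3·-110/31)/(336/31)=179/56
row 4: denom=8−3·31/112=803/112; d'=(8−3·179/56)/(803/112)=-178/803
back: M4=-178/803
back: M3=179/56−31/112·-178/803=2616/803
back: M2=-110/31−12/31·2616/803=-3862/803
back: M1=3/2−1/4·-3862/803=2170/803
M: M0=0, M1=2170/803, M2=-3862/803, M3=2616/803, M4=-178/803, M5=0
seg 0: a=-1, c=M0/2=0, d=(M1−M0)/(6·1)=1085/2409, b=Δ0−h0·(2M0+M1)/6=1324/2409
seg 1: a=0, c=M1/2=1085/803, d=(M2−M1)/(6·1)=-3016/2409, b=Δ1−h1·(2M1+M2)/6=4579/2409
seg 2: a=2, c=M2/2=-1931/803, d=(M3−M2)/(6·3)=3239/7227, b=Δ2−h2·(2M2+M3)/6=2041/2409
seg 3: a=-5, c=M3/2=1308/803, d=(M4−M3)/(6·3)=-127/657, b=Δ3−h3·(2M3+M4)/6=-3566/2409
seg 4: a=0, c=M4/2=-89/803, d=(M5−M4)/(6·1)=89/2409, b=Δ4−h4·(2M4+M5)/6=7405/2409
t_q=35/4 → seg 4, τ=3/4; S=0+7405/2409·τ+-89/803·τ²+89/2409·τ³=116077/51392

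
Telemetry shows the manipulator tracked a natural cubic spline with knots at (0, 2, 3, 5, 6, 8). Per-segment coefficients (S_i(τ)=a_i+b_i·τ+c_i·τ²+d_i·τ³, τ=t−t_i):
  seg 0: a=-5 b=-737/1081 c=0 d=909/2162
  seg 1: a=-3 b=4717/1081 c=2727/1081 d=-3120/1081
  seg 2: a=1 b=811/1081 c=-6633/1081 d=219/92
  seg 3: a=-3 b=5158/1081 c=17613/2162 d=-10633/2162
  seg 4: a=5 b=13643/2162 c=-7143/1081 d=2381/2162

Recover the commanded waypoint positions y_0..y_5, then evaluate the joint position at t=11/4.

y_0=-5 y_1=-3 y_2=1 y_3=-3 y_4=5 y_5=0
S(11/4) = 8199/17296

y_0 = S_0(0) = a_0 = -5
y_1 = S_1(0) = a_1 = -3
y_2 = S_2(0) = a_2 = 1
y_3 = S_3(0) = a_3 = -3
y_4 = S_4(0) = a_4 = 5
y_5 = S_4(2) = 0
t_q=11/4 is in segment 1 (τ=3/4); S_1(τ)=8199/17296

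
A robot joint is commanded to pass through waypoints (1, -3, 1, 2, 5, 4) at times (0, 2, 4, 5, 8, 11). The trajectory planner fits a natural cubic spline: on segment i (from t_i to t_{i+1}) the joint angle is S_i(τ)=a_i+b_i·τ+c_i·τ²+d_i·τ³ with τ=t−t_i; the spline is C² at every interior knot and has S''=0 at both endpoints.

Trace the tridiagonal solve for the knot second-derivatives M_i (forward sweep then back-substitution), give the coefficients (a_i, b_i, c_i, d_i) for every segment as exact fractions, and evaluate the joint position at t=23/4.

Δ: Δ0=-2, Δ1=2, Δ2=1, Δ3=1, Δ4=-1/3
row 1: diag=8, rhs=24; c'=1/4, d'=3
row 2: denom=6−2·1/4=11/2; d'=(-6−2·3)/(11/2)=-24/11
row 3: denom=8−1·2/11=86/11; d'=(0−1·-24/11)/(86/11)=12/43
row 4: denom=12−3·33/86=933/86; d'=(-8−3·12/43)/(933/86)=-760/933
back: M4=-760/933
back: M3=12/43−33/86·-760/933=184/311
back: M2=-24/11−2/11·184/311=-712/311
back: M1=3−1/4·-712/311=1111/311
M: M0=0, M1=1111/311, M2=-712/311, M3=184/311, M4=-760/933, M5=0
seg 0: a=1, c=M0/2=0, d=(M1−M0)/(6·2)=1111/3732, b=Δ0−h0·(2M0+M1)/6=-2977/933
seg 1: a=-3, c=M1/2=1111/622, d=(M2−M1)/(6·2)=-1823/3732, b=Δ1−h1·(2M1+M2)/6=356/933
seg 2: a=1, c=M2/2=-356/311, d=(M3−M2)/(6·1)=448/933, b=Δ2−h2·(2M2+M3)/6=1553/933
seg 3: a=2, c=M3/2=92/311, d=(M4−M3)/(6·3)=-656/8397, b=Δ3−h3·(2M3+M4)/6=761/933
seg 4: a=5, c=M4/2=-380/933, d=(M5−M4)/(6·3)=380/8397, b=Δ4−h4·(2M4+M5)/6=449/933
t_q=23/4 → seg 3, τ=3/4; S=2+761/933·τ+92/311·τ²+-656/8397·τ³=3415/1244

  seg 0: a=1 b=-2977/933 c=0 d=1111/3732
  seg 1: a=-3 b=356/933 c=1111/622 d=-1823/3732
  seg 2: a=1 b=1553/933 c=-356/311 d=448/933
  seg 3: a=2 b=761/933 c=92/311 d=-656/8397
  seg 4: a=5 b=449/933 c=-380/933 d=380/8397
S(23/4) = 3415/1244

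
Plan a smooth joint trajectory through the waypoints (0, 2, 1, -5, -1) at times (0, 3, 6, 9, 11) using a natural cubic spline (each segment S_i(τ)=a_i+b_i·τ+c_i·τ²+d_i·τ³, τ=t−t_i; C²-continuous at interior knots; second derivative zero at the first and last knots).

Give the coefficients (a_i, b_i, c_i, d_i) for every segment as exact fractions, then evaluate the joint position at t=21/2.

Δ: Δ0=2/3, Δ1=-1/3, Δ2=-2, Δ3=2
row 1: diag=12, rhs=-6; c'=1/4, d'=-1/2
row 2: denom=12−3·1/4=45/4; d'=(-10−3·-1/2)/(45/4)=-34/45
row 3: denom=10−3·4/15=46/5; d'=(24−3·-34/45)/(46/5)=197/69
back: M3=197/69
back: M2=-34/45−4/15·197/69=-314/207
back: M1=-1/2−1/4·-314/207=-25/207
M: M0=0, M1=-25/207, M2=-314/207, M3=197/69, M4=0
seg 0: a=0, c=M0/2=0, d=(M1−M0)/(6·3)=-25/3726, b=Δ0−h0·(2M0+M1)/6=301/414
seg 1: a=2, c=M1/2=-25/414, d=(M2−M1)/(6·3)=-289/3726, b=Δ1−h1·(2M1+M2)/6=113/207
seg 2: a=1, c=M2/2=-157/207, d=(M3−M2)/(6·3)=905/3726, b=Δ2−h2·(2M2+M3)/6=-791/414
seg 3: a=-5, c=M3/2=197/138, d=(M4−M3)/(6·2)=-197/828, b=Δ3−h3·(2M3+M4)/6=20/207
t_q=21/2 → seg 3, τ=3/2; S=-5+20/207·τ+197/138·τ²+-197/828·τ³=-5401/2208

  seg 0: a=0 b=301/414 c=0 d=-25/3726
  seg 1: a=2 b=113/207 c=-25/414 d=-289/3726
  seg 2: a=1 b=-791/414 c=-157/207 d=905/3726
  seg 3: a=-5 b=20/207 c=197/138 d=-197/828
S(21/2) = -5401/2208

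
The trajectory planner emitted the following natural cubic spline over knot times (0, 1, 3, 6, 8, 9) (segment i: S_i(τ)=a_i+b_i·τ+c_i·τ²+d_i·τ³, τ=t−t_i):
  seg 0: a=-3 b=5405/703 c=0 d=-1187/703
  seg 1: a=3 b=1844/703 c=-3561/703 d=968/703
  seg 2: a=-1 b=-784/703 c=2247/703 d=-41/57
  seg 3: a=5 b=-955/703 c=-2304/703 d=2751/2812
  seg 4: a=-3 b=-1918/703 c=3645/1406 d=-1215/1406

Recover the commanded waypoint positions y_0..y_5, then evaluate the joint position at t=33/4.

y_0 = S_0(0) = a_0 = -3
y_1 = S_1(0) = a_1 = 3
y_2 = S_2(0) = a_2 = -1
y_3 = S_3(0) = a_3 = 5
y_4 = S_4(0) = a_4 = -3
y_5 = S_4(1) = -4
t_q=33/4 is in segment 4 (τ=1/4); S_4(τ)=-317963/89984

y_0=-3 y_1=3 y_2=-1 y_3=5 y_4=-3 y_5=-4
S(33/4) = -317963/89984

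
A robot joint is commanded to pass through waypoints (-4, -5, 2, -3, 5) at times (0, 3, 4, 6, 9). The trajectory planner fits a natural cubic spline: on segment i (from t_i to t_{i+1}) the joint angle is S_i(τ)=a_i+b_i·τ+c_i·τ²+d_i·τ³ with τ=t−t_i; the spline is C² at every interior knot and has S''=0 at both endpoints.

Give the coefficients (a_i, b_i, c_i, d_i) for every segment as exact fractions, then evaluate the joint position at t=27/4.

Δ: Δ0=-1/3, Δ1=7, Δ2=-5/2, Δ3=8/3
row 1: diag=8, rhs=44; c'=1/8, d'=11/2
row 2: denom=6−1·1/8=47/8; d'=(-57−1·11/2)/(47/8)=-500/47
row 3: denom=10−2·16/47=438/47; d'=(31−2·-500/47)/(438/47)=819/146
back: M3=819/146
back: M2=-500/47−16/47·819/146=-916/73
back: M1=11/2−1/8·-916/73=516/73
M: M0=0, M1=516/73, M2=-916/73, M3=819/146, M4=0
seg 0: a=-4, c=M0/2=0, d=(M1−M0)/(6·3)=86/219, b=Δ0−h0·(2M0+M1)/6=-847/219
seg 1: a=-5, c=M1/2=258/73, d=(M2−M1)/(6·1)=-716/219, b=Δ1−h1·(2M1+M2)/6=1475/219
seg 2: a=2, c=M2/2=-458/73, d=(M3−M2)/(6·2)=2651/1752, b=Δ2−h2·(2M2+M3)/6=875/219
seg 3: a=-3, c=M3/2=819/292, d=(M4−M3)/(6·3)=-91/292, b=Δ3−h3·(2M3+M4)/6=-1289/438
t_q=27/4 → seg 3, τ=3/4; S=-3+-1289/438·τ+819/292·τ²+-91/292·τ³=-70285/18688

  seg 0: a=-4 b=-847/219 c=0 d=86/219
  seg 1: a=-5 b=1475/219 c=258/73 d=-716/219
  seg 2: a=2 b=875/219 c=-458/73 d=2651/1752
  seg 3: a=-3 b=-1289/438 c=819/292 d=-91/292
S(27/4) = -70285/18688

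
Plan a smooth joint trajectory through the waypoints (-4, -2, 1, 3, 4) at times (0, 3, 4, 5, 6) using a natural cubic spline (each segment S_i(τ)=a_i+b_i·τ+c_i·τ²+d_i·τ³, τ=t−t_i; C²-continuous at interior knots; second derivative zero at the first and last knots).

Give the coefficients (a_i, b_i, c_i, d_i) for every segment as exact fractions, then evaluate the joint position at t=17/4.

  seg 0: a=-4 b=-55/174 c=0 d=19/174
  seg 1: a=-2 b=229/87 c=57/58 d=-107/174
  seg 2: a=1 b=479/174 c=-25/29 d=19/174
  seg 3: a=3 b=118/87 c=-31/58 d=31/174
S(17/4) = 6073/3712

Δ: Δ0=2/3, Δ1=3, Δ2=2, Δ3=1
row 1: diag=8, rhs=14; c'=1/8, d'=7/4
row 2: denom=4−1·1/8=31/8; d'=(-6−1·7/4)/(31/8)=-2
row 3: denom=4−1·8/31=116/31; d'=(-6−1·-2)/(116/31)=-31/29
back: M3=-31/29
back: M2=-2−8/31·-31/29=-50/29
back: M1=7/4−1/8·-50/29=57/29
M: M0=0, M1=57/29, M2=-50/29, M3=-31/29, M4=0
seg 0: a=-4, c=M0/2=0, d=(M1−M0)/(6·3)=19/174, b=Δ0−h0·(2M0+M1)/6=-55/174
seg 1: a=-2, c=M1/2=57/58, d=(M2−M1)/(6·1)=-107/174, b=Δ1−h1·(2M1+M2)/6=229/87
seg 2: a=1, c=M2/2=-25/29, d=(M3−M2)/(6·1)=19/174, b=Δ2−h2·(2M2+M3)/6=479/174
seg 3: a=3, c=M3/2=-31/58, d=(M4−M3)/(6·1)=31/174, b=Δ3−h3·(2M3+M4)/6=118/87
t_q=17/4 → seg 2, τ=1/4; S=1+479/174·τ+-25/29·τ²+19/174·τ³=6073/3712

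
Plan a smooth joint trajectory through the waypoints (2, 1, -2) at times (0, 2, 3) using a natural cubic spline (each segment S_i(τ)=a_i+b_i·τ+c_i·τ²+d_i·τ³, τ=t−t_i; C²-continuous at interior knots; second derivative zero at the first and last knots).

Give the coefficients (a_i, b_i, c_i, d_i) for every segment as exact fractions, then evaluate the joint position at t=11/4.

Δ: Δ0=-1/2, Δ1=-3
row 1: diag=6, rhs=-15; c'=1/6, d'=-5/2
back: M1=-5/2
M: M0=0, M1=-5/2, M2=0
seg 0: a=2, c=M0/2=0, d=(M1−M0)/(6·2)=-5/24, b=Δ0−h0·(2M0+M1)/6=1/3
seg 1: a=1, c=M1/2=-5/4, d=(M2−M1)/(6·1)=5/12, b=Δ1−h1·(2M1+M2)/6=-13/6
t_q=11/4 → seg 1, τ=3/4; S=1+-13/6·τ+-5/4·τ²+5/12·τ³=-295/256

  seg 0: a=2 b=1/3 c=0 d=-5/24
  seg 1: a=1 b=-13/6 c=-5/4 d=5/12
S(11/4) = -295/256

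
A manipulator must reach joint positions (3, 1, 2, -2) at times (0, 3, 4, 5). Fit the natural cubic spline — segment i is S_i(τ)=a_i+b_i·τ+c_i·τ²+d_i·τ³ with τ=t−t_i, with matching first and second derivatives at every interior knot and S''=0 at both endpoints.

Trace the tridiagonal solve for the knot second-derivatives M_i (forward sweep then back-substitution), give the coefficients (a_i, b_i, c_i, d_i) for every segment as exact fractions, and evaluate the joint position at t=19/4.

Δ: Δ0=-2/3, Δ1=1, Δ2=-4
row 1: diag=8, rhs=10; c'=1/8, d'=5/4
row 2: denom=4−1·1/8=31/8; d'=(-30−1·5/4)/(31/8)=-250/31
back: M2=-250/31
back: M1=5/4−1/8·-250/31=70/31
M: M0=0, M1=70/31, M2=-250/31, M3=0
seg 0: a=3, c=M0/2=0, d=(M1−M0)/(6·3)=35/279, b=Δ0−h0·(2M0+M1)/6=-167/93
seg 1: a=1, c=M1/2=35/31, d=(M2−M1)/(6·1)=-160/93, b=Δ1−h1·(2M1+M2)/6=148/93
seg 2: a=2, c=M2/2=-125/31, d=(M3−M2)/(6·1)=125/93, b=Δ2−h2·(2M2+M3)/6=-122/93
t_q=19/4 → seg 2, τ=3/4; S=2+-122/93·τ+-125/31·τ²+125/93·τ³=-1359/1984

  seg 0: a=3 b=-167/93 c=0 d=35/279
  seg 1: a=1 b=148/93 c=35/31 d=-160/93
  seg 2: a=2 b=-122/93 c=-125/31 d=125/93
S(19/4) = -1359/1984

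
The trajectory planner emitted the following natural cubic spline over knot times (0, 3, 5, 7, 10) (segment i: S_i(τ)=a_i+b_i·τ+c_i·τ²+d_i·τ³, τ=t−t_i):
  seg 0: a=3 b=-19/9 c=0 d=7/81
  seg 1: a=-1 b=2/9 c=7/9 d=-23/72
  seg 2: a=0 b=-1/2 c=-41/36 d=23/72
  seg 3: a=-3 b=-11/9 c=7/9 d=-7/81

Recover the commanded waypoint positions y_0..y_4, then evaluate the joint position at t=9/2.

y_0=3 y_1=-1 y_2=0 y_3=-3 y_4=-2
S(9/2) = 1/192

y_0 = S_0(0) = a_0 = 3
y_1 = S_1(0) = a_1 = -1
y_2 = S_2(0) = a_2 = 0
y_3 = S_3(0) = a_3 = -3
y_4 = S_3(3) = -2
t_q=9/2 is in segment 1 (τ=3/2); S_1(τ)=1/192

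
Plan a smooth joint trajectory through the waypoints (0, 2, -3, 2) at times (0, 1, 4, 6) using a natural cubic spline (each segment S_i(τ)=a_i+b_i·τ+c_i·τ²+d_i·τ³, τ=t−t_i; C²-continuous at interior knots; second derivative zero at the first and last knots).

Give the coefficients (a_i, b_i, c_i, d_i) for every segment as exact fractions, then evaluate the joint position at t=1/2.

  seg 0: a=0 b=1147/426 c=0 d=-295/426
  seg 1: a=2 b=131/213 c=-295/142 d=187/426
  seg 2: a=-3 b=1/426 c=133/71 d=-133/426
S(1/2) = 1431/1136

Δ: Δ0=2, Δ1=-5/3, Δ2=5/2
row 1: diag=8, rhs=-22; c'=3/8, d'=-11/4
row 2: denom=10−3·3/8=71/8; d'=(25−3·-11/4)/(71/8)=266/71
back: M2=266/71
back: M1=-11/4−3/8·266/71=-295/71
M: M0=0, M1=-295/71, M2=266/71, M3=0
seg 0: a=0, c=M0/2=0, d=(M1−M0)/(6·1)=-295/426, b=Δ0−h0·(2M0+M1)/6=1147/426
seg 1: a=2, c=M1/2=-295/142, d=(M2−M1)/(6·3)=187/426, b=Δ1−h1·(2M1+M2)/6=131/213
seg 2: a=-3, c=M2/2=133/71, d=(M3−M2)/(6·2)=-133/426, b=Δ2−h2·(2M2+M3)/6=1/426
t_q=1/2 → seg 0, τ=1/2; S=0+1147/426·τ+0·τ²+-295/426·τ³=1431/1136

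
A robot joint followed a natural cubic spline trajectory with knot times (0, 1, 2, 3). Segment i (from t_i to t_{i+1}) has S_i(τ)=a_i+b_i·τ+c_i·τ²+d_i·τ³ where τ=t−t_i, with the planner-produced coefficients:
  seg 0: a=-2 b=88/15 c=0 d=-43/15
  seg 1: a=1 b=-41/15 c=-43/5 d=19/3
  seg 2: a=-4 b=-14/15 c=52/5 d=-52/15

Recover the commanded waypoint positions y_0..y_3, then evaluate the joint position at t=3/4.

y_0=-2 y_1=1 y_2=-4 y_3=2
S(3/4) = 381/320

y_0 = S_0(0) = a_0 = -2
y_1 = S_1(0) = a_1 = 1
y_2 = S_2(0) = a_2 = -4
y_3 = S_2(1) = 2
t_q=3/4 is in segment 0 (τ=3/4); S_0(τ)=381/320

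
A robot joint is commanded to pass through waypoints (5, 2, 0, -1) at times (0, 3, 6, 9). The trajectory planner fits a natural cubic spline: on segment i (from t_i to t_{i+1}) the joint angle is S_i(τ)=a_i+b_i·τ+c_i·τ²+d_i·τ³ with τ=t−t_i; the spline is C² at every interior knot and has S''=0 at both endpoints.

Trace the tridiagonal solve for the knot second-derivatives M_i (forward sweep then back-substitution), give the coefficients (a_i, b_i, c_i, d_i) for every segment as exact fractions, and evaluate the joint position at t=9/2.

Δ: Δ0=-1, Δ1=-2/3, Δ2=-1/3
row 1: diag=12, rhs=2; c'=1/4, d'=1/6
row 2: denom=12−3·1/4=45/4; d'=(2−3·1/6)/(45/4)=2/15
back: M2=2/15
back: M1=1/6−1/4·2/15=2/15
M: M0=0, M1=2/15, M2=2/15, M3=0
seg 0: a=5, c=M0/2=0, d=(M1−M0)/(6·3)=1/135, b=Δ0−h0·(2M0+M1)/6=-16/15
seg 1: a=2, c=M1/2=1/15, d=(M2−M1)/(6·3)=0, b=Δ1−h1·(2M1+M2)/6=-13/15
seg 2: a=0, c=M2/2=1/15, d=(M3−M2)/(6·3)=-1/135, b=Δ2−h2·(2M2+M3)/6=-7/15
t_q=9/2 → seg 1, τ=3/2; S=2+-13/15·τ+1/15·τ²+0·τ³=17/20

  seg 0: a=5 b=-16/15 c=0 d=1/135
  seg 1: a=2 b=-13/15 c=1/15 d=0
  seg 2: a=0 b=-7/15 c=1/15 d=-1/135
S(9/2) = 17/20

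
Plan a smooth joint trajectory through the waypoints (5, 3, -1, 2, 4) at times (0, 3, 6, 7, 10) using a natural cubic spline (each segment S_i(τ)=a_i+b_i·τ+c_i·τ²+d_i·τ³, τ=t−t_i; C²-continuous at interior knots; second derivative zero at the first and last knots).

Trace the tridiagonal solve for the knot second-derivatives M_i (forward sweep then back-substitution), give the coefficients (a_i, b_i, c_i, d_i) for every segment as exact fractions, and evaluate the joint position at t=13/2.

  seg 0: a=5 b=1/228 c=0 d=-17/228
  seg 1: a=3 b=-229/114 c=-51/76 d=613/2052
  seg 2: a=-1 b=463/228 c=115/57 d=-239/228
  seg 3: a=2 b=111/38 c=-257/228 d=257/2052
S(13/2) = 709/1824

Δ: Δ0=-2/3, Δ1=-4/3, Δ2=3, Δ3=2/3
row 1: diag=12, rhs=-4; c'=1/4, d'=-1/3
row 2: denom=8−3·1/4=29/4; d'=(26−3·-1/3)/(29/4)=108/29
row 3: denom=8−1·4/29=228/29; d'=(-14−1·108/29)/(228/29)=-257/114
back: M3=-257/114
back: M2=108/29−4/29·-257/114=230/57
back: M1=-1/3−1/4·230/57=-51/38
M: M0=0, M1=-51/38, M2=230/57, M3=-257/114, M4=0
seg 0: a=5, c=M0/2=0, d=(M1−M0)/(6·3)=-17/228, b=Δ0−h0·(2M0+M1)/6=1/228
seg 1: a=3, c=M1/2=-51/76, d=(M2−M1)/(6·3)=613/2052, b=Δ1−h1·(2M1+M2)/6=-229/114
seg 2: a=-1, c=M2/2=115/57, d=(M3−M2)/(6·1)=-239/228, b=Δ2−h2·(2M2+M3)/6=463/228
seg 3: a=2, c=M3/2=-257/228, d=(M4−M3)/(6·3)=257/2052, b=Δ3−h3·(2M3+M4)/6=111/38
t_q=13/2 → seg 2, τ=1/2; S=-1+463/228·τ+115/57·τ²+-239/228·τ³=709/1824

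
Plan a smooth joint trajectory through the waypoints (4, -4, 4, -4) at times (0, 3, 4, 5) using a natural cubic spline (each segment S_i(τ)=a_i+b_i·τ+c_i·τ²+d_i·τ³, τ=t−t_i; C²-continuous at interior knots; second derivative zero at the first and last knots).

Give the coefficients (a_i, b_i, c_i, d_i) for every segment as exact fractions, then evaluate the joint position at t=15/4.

Δ: Δ0=-8/3, Δ1=8, Δ2=-8
row 1: diag=8, rhs=64; c'=1/8, d'=8
row 2: denom=4−1·1/8=31/8; d'=(-96−1·8)/(31/8)=-832/31
back: M2=-832/31
back: M1=8−1/8·-832/31=352/31
M: M0=0, M1=352/31, M2=-832/31, M3=0
seg 0: a=4, c=M0/2=0, d=(M1−M0)/(6·3)=176/279, b=Δ0−h0·(2M0+M1)/6=-776/93
seg 1: a=-4, c=M1/2=176/31, d=(M2−M1)/(6·1)=-592/93, b=Δ1−h1·(2M1+M2)/6=808/93
seg 2: a=4, c=M2/2=-416/31, d=(M3−M2)/(6·1)=416/93, b=Δ2−h2·(2M2+M3)/6=88/93
t_q=15/4 → seg 1, τ=3/4; S=-4+808/93·τ+176/31·τ²+-592/93·τ³=375/124

  seg 0: a=4 b=-776/93 c=0 d=176/279
  seg 1: a=-4 b=808/93 c=176/31 d=-592/93
  seg 2: a=4 b=88/93 c=-416/31 d=416/93
S(15/4) = 375/124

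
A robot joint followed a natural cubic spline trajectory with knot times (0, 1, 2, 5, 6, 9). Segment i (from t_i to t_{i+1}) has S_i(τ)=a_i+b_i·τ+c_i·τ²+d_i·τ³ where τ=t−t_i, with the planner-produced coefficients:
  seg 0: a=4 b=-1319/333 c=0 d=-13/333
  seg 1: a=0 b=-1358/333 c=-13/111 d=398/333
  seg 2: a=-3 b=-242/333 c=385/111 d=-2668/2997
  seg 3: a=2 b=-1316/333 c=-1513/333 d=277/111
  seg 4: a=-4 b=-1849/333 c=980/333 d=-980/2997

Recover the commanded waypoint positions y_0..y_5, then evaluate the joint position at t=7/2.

y_0 = S_0(0) = a_0 = 4
y_1 = S_1(0) = a_1 = 0
y_2 = S_2(0) = a_2 = -3
y_3 = S_3(0) = a_3 = 2
y_4 = S_4(0) = a_4 = -4
y_5 = S_4(3) = -3
t_q=7/2 is in segment 2 (τ=3/2); S_2(τ)=105/148

y_0=4 y_1=0 y_2=-3 y_3=2 y_4=-4 y_5=-3
S(7/2) = 105/148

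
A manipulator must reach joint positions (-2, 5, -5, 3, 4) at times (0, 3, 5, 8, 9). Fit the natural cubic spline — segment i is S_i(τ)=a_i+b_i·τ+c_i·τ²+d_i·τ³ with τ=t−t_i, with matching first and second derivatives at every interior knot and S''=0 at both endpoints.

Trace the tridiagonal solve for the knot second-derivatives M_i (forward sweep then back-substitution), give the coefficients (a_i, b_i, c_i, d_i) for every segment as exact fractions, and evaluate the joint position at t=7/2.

  seg 0: a=-2 b=1771/339 c=0 d=-980/3051
  seg 1: a=5 b=-1169/339 c=-980/339 d=239/226
  seg 2: a=-5 b=-787/339 c=1171/339 d=-1822/3051
  seg 3: a=3 b=773/339 c=-217/113 d=217/339
S(7/2) = 4855/1808

Δ: Δ0=7/3, Δ1=-5, Δ2=8/3, Δ3=1
row 1: diag=10, rhs=-44; c'=1/5, d'=-22/5
row 2: denom=10−2·1/5=48/5; d'=(46−2·-22/5)/(48/5)=137/24
row 3: denom=8−3·5/16=113/16; d'=(-10−3·137/24)/(113/16)=-434/113
back: M3=-434/113
back: M2=137/24−5/16·-434/113=2342/339
back: M1=-22/5−1/5·2342/339=-1960/339
M: M0=0, M1=-1960/339, M2=2342/339, M3=-434/113, M4=0
seg 0: a=-2, c=M0/2=0, d=(M1−M0)/(6·3)=-980/3051, b=Δ0−h0·(2M0+M1)/6=1771/339
seg 1: a=5, c=M1/2=-980/339, d=(M2−M1)/(6·2)=239/226, b=Δ1−h1·(2M1+M2)/6=-1169/339
seg 2: a=-5, c=M2/2=1171/339, d=(M3−M2)/(6·3)=-1822/3051, b=Δ2−h2·(2M2+M3)/6=-787/339
seg 3: a=3, c=M3/2=-217/113, d=(M4−M3)/(6·1)=217/339, b=Δ3−h3·(2M3+M4)/6=773/339
t_q=7/2 → seg 1, τ=1/2; S=5+-1169/339·τ+-980/339·τ²+239/226·τ³=4855/1808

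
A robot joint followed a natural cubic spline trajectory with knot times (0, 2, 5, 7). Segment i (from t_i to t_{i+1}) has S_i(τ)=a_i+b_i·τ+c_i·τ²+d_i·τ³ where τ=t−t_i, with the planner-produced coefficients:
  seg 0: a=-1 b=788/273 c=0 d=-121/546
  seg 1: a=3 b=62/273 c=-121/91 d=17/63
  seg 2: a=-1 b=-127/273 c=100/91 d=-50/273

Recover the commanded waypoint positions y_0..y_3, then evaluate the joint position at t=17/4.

y_0=-1 y_1=3 y_2=-1 y_3=1
S(17/4) = -855/5824

y_0 = S_0(0) = a_0 = -1
y_1 = S_1(0) = a_1 = 3
y_2 = S_2(0) = a_2 = -1
y_3 = S_2(2) = 1
t_q=17/4 is in segment 1 (τ=9/4); S_1(τ)=-855/5824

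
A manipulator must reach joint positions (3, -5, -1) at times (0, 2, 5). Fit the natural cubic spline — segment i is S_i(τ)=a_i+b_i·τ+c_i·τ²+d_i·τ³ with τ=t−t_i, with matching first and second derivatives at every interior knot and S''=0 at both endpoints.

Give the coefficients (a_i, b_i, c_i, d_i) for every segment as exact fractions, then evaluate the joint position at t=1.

  seg 0: a=3 b=-76/15 c=0 d=4/15
  seg 1: a=-5 b=-28/15 c=8/5 d=-8/45
S(1) = -9/5

Δ: Δ0=-4, Δ1=4/3
row 1: diag=10, rhs=32; c'=3/10, d'=16/5
back: M1=16/5
M: M0=0, M1=16/5, M2=0
seg 0: a=3, c=M0/2=0, d=(M1−M0)/(6·2)=4/15, b=Δ0−h0·(2M0+M1)/6=-76/15
seg 1: a=-5, c=M1/2=8/5, d=(M2−M1)/(6·3)=-8/45, b=Δ1−h1·(2M1+M2)/6=-28/15
t_q=1 → seg 0, τ=1; S=3+-76/15·τ+0·τ²+4/15·τ³=-9/5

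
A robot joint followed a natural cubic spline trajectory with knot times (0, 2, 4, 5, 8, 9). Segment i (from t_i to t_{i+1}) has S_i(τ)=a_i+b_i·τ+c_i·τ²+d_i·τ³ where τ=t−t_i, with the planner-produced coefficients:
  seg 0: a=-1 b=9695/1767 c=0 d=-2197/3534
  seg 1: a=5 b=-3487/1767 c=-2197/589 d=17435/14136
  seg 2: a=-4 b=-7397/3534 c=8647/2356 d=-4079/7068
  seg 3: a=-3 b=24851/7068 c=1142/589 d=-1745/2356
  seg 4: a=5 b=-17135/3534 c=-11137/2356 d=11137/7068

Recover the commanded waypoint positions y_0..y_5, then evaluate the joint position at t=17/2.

y_0=-1 y_1=5 y_2=-4 y_3=-3 y_4=5 y_5=-3
S(17/2) = 29985/18848

y_0 = S_0(0) = a_0 = -1
y_1 = S_1(0) = a_1 = 5
y_2 = S_2(0) = a_2 = -4
y_3 = S_3(0) = a_3 = -3
y_4 = S_4(0) = a_4 = 5
y_5 = S_4(1) = -3
t_q=17/2 is in segment 4 (τ=1/2); S_4(τ)=29985/18848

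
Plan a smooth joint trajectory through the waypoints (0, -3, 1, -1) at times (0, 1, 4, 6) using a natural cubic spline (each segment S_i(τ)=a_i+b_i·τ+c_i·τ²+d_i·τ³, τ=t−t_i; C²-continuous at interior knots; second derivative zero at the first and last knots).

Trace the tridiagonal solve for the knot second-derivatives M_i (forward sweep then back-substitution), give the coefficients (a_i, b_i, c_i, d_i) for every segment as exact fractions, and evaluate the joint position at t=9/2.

Δ: Δ0=-3, Δ1=4/3, Δ2=-1
row 1: diag=8, rhs=26; c'=3/8, d'=13/4
row 2: denom=10−3·3/8=71/8; d'=(-14−3·13/4)/(71/8)=-190/71
back: M2=-190/71
back: M1=13/4−3/8·-190/71=302/71
M: M0=0, M1=302/71, M2=-190/71, M3=0
seg 0: a=0, c=M0/2=0, d=(M1−M0)/(6·1)=151/213, b=Δ0−h0·(2M0+M1)/6=-790/213
seg 1: a=-3, c=M1/2=151/71, d=(M2−M1)/(6·3)=-82/213, b=Δ1−h1·(2M1+M2)/6=-337/213
seg 2: a=1, c=M2/2=-95/71, d=(M3−M2)/(6·2)=95/426, b=Δ2−h2·(2M2+M3)/6=167/213
t_q=9/2 → seg 2, τ=1/2; S=1+167/213·τ+-95/71·τ²+95/426·τ³=1233/1136

  seg 0: a=0 b=-790/213 c=0 d=151/213
  seg 1: a=-3 b=-337/213 c=151/71 d=-82/213
  seg 2: a=1 b=167/213 c=-95/71 d=95/426
S(9/2) = 1233/1136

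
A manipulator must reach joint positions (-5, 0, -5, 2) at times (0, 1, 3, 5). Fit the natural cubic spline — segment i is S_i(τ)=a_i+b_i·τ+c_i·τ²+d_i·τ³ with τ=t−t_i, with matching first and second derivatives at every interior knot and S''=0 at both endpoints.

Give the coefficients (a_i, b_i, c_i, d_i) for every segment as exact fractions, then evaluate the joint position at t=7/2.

  seg 0: a=-5 b=73/11 c=0 d=-18/11
  seg 1: a=0 b=19/11 c=-54/11 d=123/88
  seg 2: a=-5 b=-25/22 c=153/44 d=-51/88
S(7/2) = -3359/704

Δ: Δ0=5, Δ1=-5/2, Δ2=7/2
row 1: diag=6, rhs=-45; c'=1/3, d'=-15/2
row 2: denom=8−2·1/3=22/3; d'=(36−2·-15/2)/(22/3)=153/22
back: M2=153/22
back: M1=-15/2−1/3·153/22=-108/11
M: M0=0, M1=-108/11, M2=153/22, M3=0
seg 0: a=-5, c=M0/2=0, d=(M1−M0)/(6·1)=-18/11, b=Δ0−h0·(2M0+M1)/6=73/11
seg 1: a=0, c=M1/2=-54/11, d=(M2−M1)/(6·2)=123/88, b=Δ1−h1·(2M1+M2)/6=19/11
seg 2: a=-5, c=M2/2=153/44, d=(M3−M2)/(6·2)=-51/88, b=Δ2−h2·(2M2+M3)/6=-25/22
t_q=7/2 → seg 2, τ=1/2; S=-5+-25/22·τ+153/44·τ²+-51/88·τ³=-3359/704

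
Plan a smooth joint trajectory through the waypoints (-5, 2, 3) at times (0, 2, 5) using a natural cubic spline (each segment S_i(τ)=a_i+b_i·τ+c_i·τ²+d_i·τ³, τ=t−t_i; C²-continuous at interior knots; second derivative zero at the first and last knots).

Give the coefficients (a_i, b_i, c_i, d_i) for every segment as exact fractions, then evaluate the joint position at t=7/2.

Δ: Δ0=7/2, Δ1=1/3
row 1: diag=10, rhs=-19; c'=3/10, d'=-19/10
back: M1=-19/10
M: M0=0, M1=-19/10, M2=0
seg 0: a=-5, c=M0/2=0, d=(M1−M0)/(6·2)=-19/120, b=Δ0−h0·(2M0+M1)/6=62/15
seg 1: a=2, c=M1/2=-19/20, d=(M2−M1)/(6·3)=19/180, b=Δ1−h1·(2M1+M2)/6=67/30
t_q=7/2 → seg 1, τ=3/2; S=2+67/30·τ+-19/20·τ²+19/180·τ³=571/160

  seg 0: a=-5 b=62/15 c=0 d=-19/120
  seg 1: a=2 b=67/30 c=-19/20 d=19/180
S(7/2) = 571/160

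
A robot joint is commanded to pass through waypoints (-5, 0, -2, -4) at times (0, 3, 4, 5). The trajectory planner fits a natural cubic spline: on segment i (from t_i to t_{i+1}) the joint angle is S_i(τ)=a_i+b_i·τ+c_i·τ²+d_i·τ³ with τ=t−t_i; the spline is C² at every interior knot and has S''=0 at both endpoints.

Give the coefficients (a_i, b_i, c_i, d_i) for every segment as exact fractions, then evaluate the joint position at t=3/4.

  seg 0: a=-5 b=287/93 c=0 d=-44/279
  seg 1: a=0 b=-109/93 c=-44/31 d=55/93
  seg 2: a=-2 b=-208/93 c=11/31 d=-11/93
S(3/4) = -1365/496

Δ: Δ0=5/3, Δ1=-2, Δ2=-2
row 1: diag=8, rhs=-22; c'=1/8, d'=-11/4
row 2: denom=4−1·1/8=31/8; d'=(0−1·-11/4)/(31/8)=22/31
back: M2=22/31
back: M1=-11/4−1/8·22/31=-88/31
M: M0=0, M1=-88/31, M2=22/31, M3=0
seg 0: a=-5, c=M0/2=0, d=(M1−M0)/(6·3)=-44/279, b=Δ0−h0·(2M0+M1)/6=287/93
seg 1: a=0, c=M1/2=-44/31, d=(M2−M1)/(6·1)=55/93, b=Δ1−h1·(2M1+M2)/6=-109/93
seg 2: a=-2, c=M2/2=11/31, d=(M3−M2)/(6·1)=-11/93, b=Δ2−h2·(2M2+M3)/6=-208/93
t_q=3/4 → seg 0, τ=3/4; S=-5+287/93·τ+0·τ²+-44/279·τ³=-1365/496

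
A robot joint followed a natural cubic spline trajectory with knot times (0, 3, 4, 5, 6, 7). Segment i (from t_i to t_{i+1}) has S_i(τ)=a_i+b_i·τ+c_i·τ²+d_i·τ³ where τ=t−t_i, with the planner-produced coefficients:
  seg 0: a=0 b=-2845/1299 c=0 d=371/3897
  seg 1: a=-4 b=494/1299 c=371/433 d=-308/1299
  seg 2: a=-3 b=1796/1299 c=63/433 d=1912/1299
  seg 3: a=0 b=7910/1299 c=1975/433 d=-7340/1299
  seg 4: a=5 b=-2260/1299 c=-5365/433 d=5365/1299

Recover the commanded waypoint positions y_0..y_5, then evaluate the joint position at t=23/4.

y_0 = S_0(0) = a_0 = 0
y_1 = S_1(0) = a_1 = -4
y_2 = S_2(0) = a_2 = -3
y_3 = S_3(0) = a_3 = 0
y_4 = S_4(0) = a_4 = 5
y_5 = S_4(1) = -5
t_q=23/4 is in segment 3 (τ=3/4); S_3(τ)=8225/1732

y_0=0 y_1=-4 y_2=-3 y_3=0 y_4=5 y_5=-5
S(23/4) = 8225/1732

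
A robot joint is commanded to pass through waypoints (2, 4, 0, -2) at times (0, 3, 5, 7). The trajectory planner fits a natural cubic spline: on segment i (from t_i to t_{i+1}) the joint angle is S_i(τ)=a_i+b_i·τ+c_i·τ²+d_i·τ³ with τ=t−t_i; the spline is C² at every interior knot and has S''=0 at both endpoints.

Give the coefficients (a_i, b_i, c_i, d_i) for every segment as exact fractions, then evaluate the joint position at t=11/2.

Δ: Δ0=2/3, Δ1=-2, Δ2=-1
row 1: diag=10, rhs=-16; c'=1/5, d'=-8/5
row 2: denom=8−2·1/5=38/5; d'=(6−2·-8/5)/(38/5)=23/19
back: M2=23/19
back: M1=-8/5−1/5·23/19=-35/19
M: M0=0, M1=-35/19, M2=23/19, M3=0
seg 0: a=2, c=M0/2=0, d=(M1−M0)/(6·3)=-35/342, b=Δ0−h0·(2M0+M1)/6=181/114
seg 1: a=4, c=M1/2=-35/38, d=(M2−M1)/(6·2)=29/114, b=Δ1−h1·(2M1+M2)/6=-67/57
seg 2: a=0, c=M2/2=23/38, d=(M3−M2)/(6·2)=-23/228, b=Δ2−h2·(2M2+M3)/6=-103/57
t_q=11/2 → seg 2, τ=1/2; S=0+-103/57·τ+23/38·τ²+-23/228·τ³=-465/608

  seg 0: a=2 b=181/114 c=0 d=-35/342
  seg 1: a=4 b=-67/57 c=-35/38 d=29/114
  seg 2: a=0 b=-103/57 c=23/38 d=-23/228
S(11/2) = -465/608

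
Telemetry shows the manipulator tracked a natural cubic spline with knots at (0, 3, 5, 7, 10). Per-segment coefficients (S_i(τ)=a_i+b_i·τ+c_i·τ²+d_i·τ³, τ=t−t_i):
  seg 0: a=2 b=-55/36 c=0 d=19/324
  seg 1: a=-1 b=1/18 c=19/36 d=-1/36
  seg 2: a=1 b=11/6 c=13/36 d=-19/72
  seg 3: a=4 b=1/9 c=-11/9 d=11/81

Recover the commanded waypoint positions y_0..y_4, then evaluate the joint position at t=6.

y_0=2 y_1=-1 y_2=1 y_3=4 y_4=-3
S(6) = 211/72

y_0 = S_0(0) = a_0 = 2
y_1 = S_1(0) = a_1 = -1
y_2 = S_2(0) = a_2 = 1
y_3 = S_3(0) = a_3 = 4
y_4 = S_3(3) = -3
t_q=6 is in segment 2 (τ=1); S_2(τ)=211/72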